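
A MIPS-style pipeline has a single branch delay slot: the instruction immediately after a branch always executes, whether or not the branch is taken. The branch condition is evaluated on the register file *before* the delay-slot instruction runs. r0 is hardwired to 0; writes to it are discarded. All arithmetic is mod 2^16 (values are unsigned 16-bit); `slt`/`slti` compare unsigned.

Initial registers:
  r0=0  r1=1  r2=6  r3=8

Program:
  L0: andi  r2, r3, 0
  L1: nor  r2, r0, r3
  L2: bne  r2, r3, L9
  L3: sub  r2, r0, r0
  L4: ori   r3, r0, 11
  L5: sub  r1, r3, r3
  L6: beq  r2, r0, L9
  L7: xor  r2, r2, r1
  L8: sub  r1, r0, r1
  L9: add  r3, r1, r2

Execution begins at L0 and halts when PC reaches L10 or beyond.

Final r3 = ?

PC=0  andi  r2, r3, 0        | r0=0 r1=1 r2=0 r3=8
PC=1  nor  r2, r0, r3        | r0=0 r1=1 r2=65527 r3=8
PC=2  bne  r2, r3, L9        | r0=0 r1=1 r2=65527 r3=8  [TAKEN]
PC=3  sub  r2, r0, r0        | r0=0 r1=1 r2=0 r3=8
PC=9  add  r3, r1, r2        | r0=0 r1=1 r2=0 r3=1

1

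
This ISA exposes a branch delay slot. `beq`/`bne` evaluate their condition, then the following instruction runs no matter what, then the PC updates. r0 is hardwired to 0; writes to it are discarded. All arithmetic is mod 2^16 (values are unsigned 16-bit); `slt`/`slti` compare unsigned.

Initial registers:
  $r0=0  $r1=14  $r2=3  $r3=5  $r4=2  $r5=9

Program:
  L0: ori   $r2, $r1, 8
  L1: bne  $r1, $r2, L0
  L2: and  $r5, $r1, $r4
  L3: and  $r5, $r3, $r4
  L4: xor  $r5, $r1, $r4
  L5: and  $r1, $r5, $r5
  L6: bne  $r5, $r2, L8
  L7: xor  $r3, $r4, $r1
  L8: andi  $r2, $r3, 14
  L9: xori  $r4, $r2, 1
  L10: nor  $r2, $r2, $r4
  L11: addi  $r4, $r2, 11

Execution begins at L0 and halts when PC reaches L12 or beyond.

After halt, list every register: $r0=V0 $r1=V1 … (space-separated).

$r0=0 $r1=12 $r2=65520 $r3=14 $r4=65531 $r5=12

#0 ori   $r2, $r1, 8 ; 0/14/14/5/2/9
#1 bne  $r1, $r2, L0 ; 0/14/14/5/2/9 ; →fallthru
#2 and  $r5, $r1, $r4 ; 0/14/14/5/2/2
#3 and  $r5, $r3, $r4 ; 0/14/14/5/2/0
#4 xor  $r5, $r1, $r4 ; 0/14/14/5/2/12
#5 and  $r1, $r5, $r5 ; 0/12/14/5/2/12
#6 bne  $r5, $r2, L8 ; 0/12/14/5/2/12 ; →target
#7 xor  $r3, $r4, $r1 ; 0/12/14/14/2/12
#8 andi  $r2, $r3, 14 ; 0/12/14/14/2/12
#9 xori  $r4, $r2, 1 ; 0/12/14/14/15/12
#10 nor  $r2, $r2, $r4 ; 0/12/65520/14/15/12
#11 addi  $r4, $r2, 11 ; 0/12/65520/14/65531/12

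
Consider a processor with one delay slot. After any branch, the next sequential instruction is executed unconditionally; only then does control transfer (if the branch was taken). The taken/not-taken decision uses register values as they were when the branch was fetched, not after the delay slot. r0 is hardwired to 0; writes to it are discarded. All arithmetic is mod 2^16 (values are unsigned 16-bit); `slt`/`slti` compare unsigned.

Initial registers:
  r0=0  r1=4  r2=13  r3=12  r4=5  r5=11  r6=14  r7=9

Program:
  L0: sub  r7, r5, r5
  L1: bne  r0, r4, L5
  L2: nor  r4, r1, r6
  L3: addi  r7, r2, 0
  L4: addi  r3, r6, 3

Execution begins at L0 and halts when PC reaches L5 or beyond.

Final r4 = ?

65521

#0 sub  r7, r5, r5 ; 0/4/13/12/5/11/14/0
#1 bne  r0, r4, L5 ; 0/4/13/12/5/11/14/0 ; →target
#2 nor  r4, r1, r6 ; 0/4/13/12/65521/11/14/0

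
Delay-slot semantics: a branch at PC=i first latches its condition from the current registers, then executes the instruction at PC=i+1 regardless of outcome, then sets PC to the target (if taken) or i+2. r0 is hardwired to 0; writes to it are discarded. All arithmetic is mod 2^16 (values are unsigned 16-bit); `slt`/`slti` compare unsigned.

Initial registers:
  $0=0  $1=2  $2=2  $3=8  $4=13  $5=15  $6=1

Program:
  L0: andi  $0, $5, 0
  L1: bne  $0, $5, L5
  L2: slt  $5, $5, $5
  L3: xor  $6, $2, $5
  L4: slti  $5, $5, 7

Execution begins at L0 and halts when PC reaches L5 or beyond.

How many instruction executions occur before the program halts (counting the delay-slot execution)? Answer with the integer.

3

  step pc=0: andi  $0, $5, 0  regs=(0,2,2,8,13,15,1)
  step pc=1: bne  $0, $5, L5  cond=T  regs=(0,2,2,8,13,15,1)
  step pc=2: slt  $5, $5, $5  regs=(0,2,2,8,13,0,1)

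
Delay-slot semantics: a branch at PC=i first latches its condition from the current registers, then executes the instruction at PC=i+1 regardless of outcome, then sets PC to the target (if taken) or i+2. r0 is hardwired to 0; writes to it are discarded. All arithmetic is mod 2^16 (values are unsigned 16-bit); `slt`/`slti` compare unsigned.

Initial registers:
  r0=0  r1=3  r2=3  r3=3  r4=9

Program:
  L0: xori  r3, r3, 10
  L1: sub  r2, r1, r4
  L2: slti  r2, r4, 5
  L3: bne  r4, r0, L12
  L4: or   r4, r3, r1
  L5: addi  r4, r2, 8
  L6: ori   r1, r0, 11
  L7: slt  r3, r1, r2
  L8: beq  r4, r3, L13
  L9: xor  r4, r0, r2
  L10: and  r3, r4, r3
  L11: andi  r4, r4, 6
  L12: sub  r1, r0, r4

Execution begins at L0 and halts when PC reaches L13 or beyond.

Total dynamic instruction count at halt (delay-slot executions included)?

[0] xori  r3, r3, 10  →  {r0:0, r1:3, r2:3, r3:9, r4:9}
[1] sub  r2, r1, r4  →  {r0:0, r1:3, r2:65530, r3:9, r4:9}
[2] slti  r2, r4, 5  →  {r0:0, r1:3, r2:0, r3:9, r4:9}
[3] bne  r4, r0, L12  →  {r0:0, r1:3, r2:0, r3:9, r4:9}  ⟨branch taken⟩
[4] or   r4, r3, r1  →  {r0:0, r1:3, r2:0, r3:9, r4:11}
[12] sub  r1, r0, r4  →  {r0:0, r1:65525, r2:0, r3:9, r4:11}

6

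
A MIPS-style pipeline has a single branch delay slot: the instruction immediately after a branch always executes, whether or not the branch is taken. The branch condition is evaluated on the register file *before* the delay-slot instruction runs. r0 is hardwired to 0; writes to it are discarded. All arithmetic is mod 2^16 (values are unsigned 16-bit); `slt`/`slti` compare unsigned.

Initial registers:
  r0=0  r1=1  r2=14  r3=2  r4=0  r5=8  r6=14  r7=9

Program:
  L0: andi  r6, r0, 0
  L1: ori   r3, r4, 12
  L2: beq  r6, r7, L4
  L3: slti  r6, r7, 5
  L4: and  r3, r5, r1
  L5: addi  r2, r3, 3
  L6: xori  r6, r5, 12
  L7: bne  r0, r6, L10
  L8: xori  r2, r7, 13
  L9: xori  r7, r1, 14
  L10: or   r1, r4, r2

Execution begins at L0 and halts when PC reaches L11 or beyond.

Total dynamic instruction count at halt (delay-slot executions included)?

10

  step pc=0: andi  r6, r0, 0  regs=(0,1,14,2,0,8,0,9)
  step pc=1: ori   r3, r4, 12  regs=(0,1,14,12,0,8,0,9)
  step pc=2: beq  r6, r7, L4  cond=F  regs=(0,1,14,12,0,8,0,9)
  step pc=3: slti  r6, r7, 5  regs=(0,1,14,12,0,8,0,9)
  step pc=4: and  r3, r5, r1  regs=(0,1,14,0,0,8,0,9)
  step pc=5: addi  r2, r3, 3  regs=(0,1,3,0,0,8,0,9)
  step pc=6: xori  r6, r5, 12  regs=(0,1,3,0,0,8,4,9)
  step pc=7: bne  r0, r6, L10  cond=T  regs=(0,1,3,0,0,8,4,9)
  step pc=8: xori  r2, r7, 13  regs=(0,1,4,0,0,8,4,9)
  step pc=10: or   r1, r4, r2  regs=(0,4,4,0,0,8,4,9)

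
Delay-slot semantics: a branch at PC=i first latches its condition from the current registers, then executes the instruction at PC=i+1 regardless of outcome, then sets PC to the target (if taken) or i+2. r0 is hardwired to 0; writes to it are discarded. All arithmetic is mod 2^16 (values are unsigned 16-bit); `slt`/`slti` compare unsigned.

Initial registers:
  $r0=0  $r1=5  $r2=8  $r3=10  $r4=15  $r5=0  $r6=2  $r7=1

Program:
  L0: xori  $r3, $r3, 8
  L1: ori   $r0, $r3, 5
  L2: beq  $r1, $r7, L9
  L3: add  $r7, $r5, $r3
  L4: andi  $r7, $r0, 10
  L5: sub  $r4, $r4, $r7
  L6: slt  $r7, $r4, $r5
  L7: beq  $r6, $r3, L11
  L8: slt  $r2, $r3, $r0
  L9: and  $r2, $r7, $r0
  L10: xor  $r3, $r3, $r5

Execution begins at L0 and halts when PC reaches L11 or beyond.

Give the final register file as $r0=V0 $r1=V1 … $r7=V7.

PC=0  xori  $r3, $r3, 8      | $r0=0 $r1=5 $r2=8 $r3=2 $r4=15 $r5=0 $r6=2 $r7=1
PC=1  ori   $r0, $r3, 5      | $r0=0 $r1=5 $r2=8 $r3=2 $r4=15 $r5=0 $r6=2 $r7=1
PC=2  beq  $r1, $r7, L9      | $r0=0 $r1=5 $r2=8 $r3=2 $r4=15 $r5=0 $r6=2 $r7=1  [not taken]
PC=3  add  $r7, $r5, $r3     | $r0=0 $r1=5 $r2=8 $r3=2 $r4=15 $r5=0 $r6=2 $r7=2
PC=4  andi  $r7, $r0, 10     | $r0=0 $r1=5 $r2=8 $r3=2 $r4=15 $r5=0 $r6=2 $r7=0
PC=5  sub  $r4, $r4, $r7     | $r0=0 $r1=5 $r2=8 $r3=2 $r4=15 $r5=0 $r6=2 $r7=0
PC=6  slt  $r7, $r4, $r5     | $r0=0 $r1=5 $r2=8 $r3=2 $r4=15 $r5=0 $r6=2 $r7=0
PC=7  beq  $r6, $r3, L11     | $r0=0 $r1=5 $r2=8 $r3=2 $r4=15 $r5=0 $r6=2 $r7=0  [TAKEN]
PC=8  slt  $r2, $r3, $r0     | $r0=0 $r1=5 $r2=0 $r3=2 $r4=15 $r5=0 $r6=2 $r7=0

$r0=0 $r1=5 $r2=0 $r3=2 $r4=15 $r5=0 $r6=2 $r7=0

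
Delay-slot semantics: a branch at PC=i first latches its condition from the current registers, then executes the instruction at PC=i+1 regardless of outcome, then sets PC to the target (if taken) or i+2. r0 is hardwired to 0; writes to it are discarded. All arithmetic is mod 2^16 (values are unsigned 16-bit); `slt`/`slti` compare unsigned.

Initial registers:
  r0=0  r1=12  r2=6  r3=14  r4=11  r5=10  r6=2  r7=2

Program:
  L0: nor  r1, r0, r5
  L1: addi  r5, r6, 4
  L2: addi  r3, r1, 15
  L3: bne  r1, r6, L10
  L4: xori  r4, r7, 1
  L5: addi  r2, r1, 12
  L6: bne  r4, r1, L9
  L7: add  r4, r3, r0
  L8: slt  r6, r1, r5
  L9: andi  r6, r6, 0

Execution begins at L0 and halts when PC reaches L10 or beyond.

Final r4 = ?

[0] nor  r1, r0, r5  →  {r0:0, r1:65525, r2:6, r3:14, r4:11, r5:10, r6:2, r7:2}
[1] addi  r5, r6, 4  →  {r0:0, r1:65525, r2:6, r3:14, r4:11, r5:6, r6:2, r7:2}
[2] addi  r3, r1, 15  →  {r0:0, r1:65525, r2:6, r3:4, r4:11, r5:6, r6:2, r7:2}
[3] bne  r1, r6, L10  →  {r0:0, r1:65525, r2:6, r3:4, r4:11, r5:6, r6:2, r7:2}  ⟨branch taken⟩
[4] xori  r4, r7, 1  →  {r0:0, r1:65525, r2:6, r3:4, r4:3, r5:6, r6:2, r7:2}

3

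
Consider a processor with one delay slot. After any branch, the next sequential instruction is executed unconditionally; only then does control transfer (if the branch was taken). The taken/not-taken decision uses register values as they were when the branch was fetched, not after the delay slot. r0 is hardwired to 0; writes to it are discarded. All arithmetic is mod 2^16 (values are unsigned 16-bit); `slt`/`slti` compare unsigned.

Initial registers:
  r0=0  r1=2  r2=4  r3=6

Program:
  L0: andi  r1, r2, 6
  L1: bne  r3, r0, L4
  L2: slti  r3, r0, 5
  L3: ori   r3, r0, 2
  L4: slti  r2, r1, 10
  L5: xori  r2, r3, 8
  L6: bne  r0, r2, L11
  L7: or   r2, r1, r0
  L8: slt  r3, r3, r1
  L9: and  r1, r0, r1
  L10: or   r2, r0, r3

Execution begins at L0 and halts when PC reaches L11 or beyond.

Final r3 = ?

1

#0 andi  r1, r2, 6 ; 0/4/4/6
#1 bne  r3, r0, L4 ; 0/4/4/6 ; →target
#2 slti  r3, r0, 5 ; 0/4/4/1
#4 slti  r2, r1, 10 ; 0/4/1/1
#5 xori  r2, r3, 8 ; 0/4/9/1
#6 bne  r0, r2, L11 ; 0/4/9/1 ; →target
#7 or   r2, r1, r0 ; 0/4/4/1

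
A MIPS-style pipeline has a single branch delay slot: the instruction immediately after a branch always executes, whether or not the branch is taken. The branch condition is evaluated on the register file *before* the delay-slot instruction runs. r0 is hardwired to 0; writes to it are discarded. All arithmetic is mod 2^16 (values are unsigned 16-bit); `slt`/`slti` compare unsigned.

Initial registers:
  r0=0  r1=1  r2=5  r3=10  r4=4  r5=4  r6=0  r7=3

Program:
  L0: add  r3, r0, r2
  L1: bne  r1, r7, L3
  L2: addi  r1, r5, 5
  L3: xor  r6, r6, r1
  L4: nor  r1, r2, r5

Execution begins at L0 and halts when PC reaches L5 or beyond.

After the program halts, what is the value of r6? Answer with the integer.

PC=0  add  r3, r0, r2        | r0=0 r1=1 r2=5 r3=5 r4=4 r5=4 r6=0 r7=3
PC=1  bne  r1, r7, L3        | r0=0 r1=1 r2=5 r3=5 r4=4 r5=4 r6=0 r7=3  [TAKEN]
PC=2  addi  r1, r5, 5        | r0=0 r1=9 r2=5 r3=5 r4=4 r5=4 r6=0 r7=3
PC=3  xor  r6, r6, r1        | r0=0 r1=9 r2=5 r3=5 r4=4 r5=4 r6=9 r7=3
PC=4  nor  r1, r2, r5        | r0=0 r1=65530 r2=5 r3=5 r4=4 r5=4 r6=9 r7=3

9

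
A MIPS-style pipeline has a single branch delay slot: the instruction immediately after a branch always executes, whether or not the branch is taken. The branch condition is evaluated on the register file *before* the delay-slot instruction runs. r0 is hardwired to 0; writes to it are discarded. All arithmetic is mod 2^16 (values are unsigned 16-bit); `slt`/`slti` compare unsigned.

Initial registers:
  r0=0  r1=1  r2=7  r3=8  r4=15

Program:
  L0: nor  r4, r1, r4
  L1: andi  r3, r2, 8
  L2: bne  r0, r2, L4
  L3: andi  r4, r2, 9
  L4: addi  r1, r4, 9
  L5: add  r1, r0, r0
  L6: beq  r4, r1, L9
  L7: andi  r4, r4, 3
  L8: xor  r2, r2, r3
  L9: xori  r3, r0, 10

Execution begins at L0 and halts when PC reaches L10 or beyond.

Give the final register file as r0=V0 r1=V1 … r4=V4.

r0=0 r1=0 r2=7 r3=10 r4=1

[0] nor  r4, r1, r4  →  {r0:0, r1:1, r2:7, r3:8, r4:65520}
[1] andi  r3, r2, 8  →  {r0:0, r1:1, r2:7, r3:0, r4:65520}
[2] bne  r0, r2, L4  →  {r0:0, r1:1, r2:7, r3:0, r4:65520}  ⟨branch taken⟩
[3] andi  r4, r2, 9  →  {r0:0, r1:1, r2:7, r3:0, r4:1}
[4] addi  r1, r4, 9  →  {r0:0, r1:10, r2:7, r3:0, r4:1}
[5] add  r1, r0, r0  →  {r0:0, r1:0, r2:7, r3:0, r4:1}
[6] beq  r4, r1, L9  →  {r0:0, r1:0, r2:7, r3:0, r4:1}  ⟨branch fallthrough⟩
[7] andi  r4, r4, 3  →  {r0:0, r1:0, r2:7, r3:0, r4:1}
[8] xor  r2, r2, r3  →  {r0:0, r1:0, r2:7, r3:0, r4:1}
[9] xori  r3, r0, 10  →  {r0:0, r1:0, r2:7, r3:10, r4:1}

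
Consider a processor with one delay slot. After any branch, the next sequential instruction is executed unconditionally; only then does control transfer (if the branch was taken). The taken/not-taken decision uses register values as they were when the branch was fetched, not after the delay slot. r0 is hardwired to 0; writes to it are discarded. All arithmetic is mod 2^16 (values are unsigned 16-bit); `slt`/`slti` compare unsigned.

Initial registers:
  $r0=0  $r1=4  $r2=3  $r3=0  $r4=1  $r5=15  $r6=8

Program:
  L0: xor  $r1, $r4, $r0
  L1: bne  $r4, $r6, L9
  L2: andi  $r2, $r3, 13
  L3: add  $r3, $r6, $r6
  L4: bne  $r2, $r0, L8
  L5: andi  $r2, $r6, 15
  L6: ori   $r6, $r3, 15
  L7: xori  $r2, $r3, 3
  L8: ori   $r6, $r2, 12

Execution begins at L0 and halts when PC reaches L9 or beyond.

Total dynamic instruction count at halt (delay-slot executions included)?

3

[0] xor  $r1, $r4, $r0  →  {$r0:0, $r1:1, $r2:3, $r3:0, $r4:1, $r5:15, $r6:8}
[1] bne  $r4, $r6, L9  →  {$r0:0, $r1:1, $r2:3, $r3:0, $r4:1, $r5:15, $r6:8}  ⟨branch taken⟩
[2] andi  $r2, $r3, 13  →  {$r0:0, $r1:1, $r2:0, $r3:0, $r4:1, $r5:15, $r6:8}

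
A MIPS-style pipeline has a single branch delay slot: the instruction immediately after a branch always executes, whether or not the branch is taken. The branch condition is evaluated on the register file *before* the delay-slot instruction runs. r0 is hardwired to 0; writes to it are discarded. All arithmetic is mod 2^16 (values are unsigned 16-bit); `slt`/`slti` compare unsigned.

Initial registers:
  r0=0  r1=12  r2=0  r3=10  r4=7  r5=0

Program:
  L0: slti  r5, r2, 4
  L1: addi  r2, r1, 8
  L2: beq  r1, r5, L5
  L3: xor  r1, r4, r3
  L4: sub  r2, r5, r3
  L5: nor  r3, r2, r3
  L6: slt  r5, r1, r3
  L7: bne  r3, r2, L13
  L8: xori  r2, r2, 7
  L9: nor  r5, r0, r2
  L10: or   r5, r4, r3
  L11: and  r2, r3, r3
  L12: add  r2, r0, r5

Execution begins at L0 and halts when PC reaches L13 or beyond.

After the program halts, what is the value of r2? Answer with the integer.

#0 slti  r5, r2, 4 ; 0/12/0/10/7/1
#1 addi  r2, r1, 8 ; 0/12/20/10/7/1
#2 beq  r1, r5, L5 ; 0/12/20/10/7/1 ; →fallthru
#3 xor  r1, r4, r3 ; 0/13/20/10/7/1
#4 sub  r2, r5, r3 ; 0/13/65527/10/7/1
#5 nor  r3, r2, r3 ; 0/13/65527/0/7/1
#6 slt  r5, r1, r3 ; 0/13/65527/0/7/0
#7 bne  r3, r2, L13 ; 0/13/65527/0/7/0 ; →target
#8 xori  r2, r2, 7 ; 0/13/65520/0/7/0

65520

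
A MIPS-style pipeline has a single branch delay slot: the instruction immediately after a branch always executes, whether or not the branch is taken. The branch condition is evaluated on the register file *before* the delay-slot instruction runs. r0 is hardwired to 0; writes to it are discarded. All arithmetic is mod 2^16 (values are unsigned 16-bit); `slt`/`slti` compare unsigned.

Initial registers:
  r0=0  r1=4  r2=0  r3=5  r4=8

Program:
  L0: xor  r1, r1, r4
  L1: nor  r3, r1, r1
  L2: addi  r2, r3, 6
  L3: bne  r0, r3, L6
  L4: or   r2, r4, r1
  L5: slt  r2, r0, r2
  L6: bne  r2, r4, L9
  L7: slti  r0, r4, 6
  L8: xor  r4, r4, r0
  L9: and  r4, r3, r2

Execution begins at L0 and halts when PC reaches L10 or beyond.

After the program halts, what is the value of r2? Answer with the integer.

PC=0  xor  r1, r1, r4        | r0=0 r1=12 r2=0 r3=5 r4=8
PC=1  nor  r3, r1, r1        | r0=0 r1=12 r2=0 r3=65523 r4=8
PC=2  addi  r2, r3, 6        | r0=0 r1=12 r2=65529 r3=65523 r4=8
PC=3  bne  r0, r3, L6        | r0=0 r1=12 r2=65529 r3=65523 r4=8  [TAKEN]
PC=4  or   r2, r4, r1        | r0=0 r1=12 r2=12 r3=65523 r4=8
PC=6  bne  r2, r4, L9        | r0=0 r1=12 r2=12 r3=65523 r4=8  [TAKEN]
PC=7  slti  r0, r4, 6        | r0=0 r1=12 r2=12 r3=65523 r4=8
PC=9  and  r4, r3, r2        | r0=0 r1=12 r2=12 r3=65523 r4=0

12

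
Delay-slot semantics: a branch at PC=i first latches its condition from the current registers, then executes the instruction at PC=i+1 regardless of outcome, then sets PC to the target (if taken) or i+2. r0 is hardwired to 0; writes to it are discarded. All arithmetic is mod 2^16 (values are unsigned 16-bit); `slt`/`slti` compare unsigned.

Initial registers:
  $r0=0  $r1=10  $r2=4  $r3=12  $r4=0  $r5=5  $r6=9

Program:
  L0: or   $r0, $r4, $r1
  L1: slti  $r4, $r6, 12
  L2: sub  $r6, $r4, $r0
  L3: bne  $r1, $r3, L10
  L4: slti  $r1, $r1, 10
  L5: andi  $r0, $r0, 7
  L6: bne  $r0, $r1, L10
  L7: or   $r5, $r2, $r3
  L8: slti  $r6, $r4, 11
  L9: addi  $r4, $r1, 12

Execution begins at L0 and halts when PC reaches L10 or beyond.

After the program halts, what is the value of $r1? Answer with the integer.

[0] or   $r0, $r4, $r1  →  {$r0:0, $r1:10, $r2:4, $r3:12, $r4:0, $r5:5, $r6:9}
[1] slti  $r4, $r6, 12  →  {$r0:0, $r1:10, $r2:4, $r3:12, $r4:1, $r5:5, $r6:9}
[2] sub  $r6, $r4, $r0  →  {$r0:0, $r1:10, $r2:4, $r3:12, $r4:1, $r5:5, $r6:1}
[3] bne  $r1, $r3, L10  →  {$r0:0, $r1:10, $r2:4, $r3:12, $r4:1, $r5:5, $r6:1}  ⟨branch taken⟩
[4] slti  $r1, $r1, 10  →  {$r0:0, $r1:0, $r2:4, $r3:12, $r4:1, $r5:5, $r6:1}

0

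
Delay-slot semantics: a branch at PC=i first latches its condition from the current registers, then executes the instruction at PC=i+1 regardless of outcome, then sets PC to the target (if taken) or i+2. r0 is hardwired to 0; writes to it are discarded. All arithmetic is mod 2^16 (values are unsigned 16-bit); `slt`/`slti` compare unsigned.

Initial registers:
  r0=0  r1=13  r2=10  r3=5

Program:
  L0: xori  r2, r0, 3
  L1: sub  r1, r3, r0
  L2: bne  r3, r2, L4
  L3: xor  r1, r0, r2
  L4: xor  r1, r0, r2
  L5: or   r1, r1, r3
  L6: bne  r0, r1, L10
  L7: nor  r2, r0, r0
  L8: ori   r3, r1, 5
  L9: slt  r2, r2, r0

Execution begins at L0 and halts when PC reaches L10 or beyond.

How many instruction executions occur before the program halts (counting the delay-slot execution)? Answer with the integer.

8

[0] xori  r2, r0, 3  →  {r0:0, r1:13, r2:3, r3:5}
[1] sub  r1, r3, r0  →  {r0:0, r1:5, r2:3, r3:5}
[2] bne  r3, r2, L4  →  {r0:0, r1:5, r2:3, r3:5}  ⟨branch taken⟩
[3] xor  r1, r0, r2  →  {r0:0, r1:3, r2:3, r3:5}
[4] xor  r1, r0, r2  →  {r0:0, r1:3, r2:3, r3:5}
[5] or   r1, r1, r3  →  {r0:0, r1:7, r2:3, r3:5}
[6] bne  r0, r1, L10  →  {r0:0, r1:7, r2:3, r3:5}  ⟨branch taken⟩
[7] nor  r2, r0, r0  →  {r0:0, r1:7, r2:65535, r3:5}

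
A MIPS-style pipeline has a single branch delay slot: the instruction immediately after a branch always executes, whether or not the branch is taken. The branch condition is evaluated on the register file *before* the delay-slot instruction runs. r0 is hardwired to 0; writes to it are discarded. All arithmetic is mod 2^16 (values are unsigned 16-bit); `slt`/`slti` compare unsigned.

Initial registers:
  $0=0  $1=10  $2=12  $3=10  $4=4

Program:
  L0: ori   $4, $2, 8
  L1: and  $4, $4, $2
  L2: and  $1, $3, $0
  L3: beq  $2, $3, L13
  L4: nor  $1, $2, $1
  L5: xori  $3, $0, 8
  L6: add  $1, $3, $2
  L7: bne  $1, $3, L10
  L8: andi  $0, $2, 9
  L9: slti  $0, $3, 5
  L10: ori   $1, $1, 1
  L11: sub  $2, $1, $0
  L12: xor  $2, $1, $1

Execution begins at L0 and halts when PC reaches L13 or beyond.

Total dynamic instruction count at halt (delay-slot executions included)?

[0] ori   $4, $2, 8  →  {$0:0, $1:10, $2:12, $3:10, $4:12}
[1] and  $4, $4, $2  →  {$0:0, $1:10, $2:12, $3:10, $4:12}
[2] and  $1, $3, $0  →  {$0:0, $1:0, $2:12, $3:10, $4:12}
[3] beq  $2, $3, L13  →  {$0:0, $1:0, $2:12, $3:10, $4:12}  ⟨branch fallthrough⟩
[4] nor  $1, $2, $1  →  {$0:0, $1:65523, $2:12, $3:10, $4:12}
[5] xori  $3, $0, 8  →  {$0:0, $1:65523, $2:12, $3:8, $4:12}
[6] add  $1, $3, $2  →  {$0:0, $1:20, $2:12, $3:8, $4:12}
[7] bne  $1, $3, L10  →  {$0:0, $1:20, $2:12, $3:8, $4:12}  ⟨branch taken⟩
[8] andi  $0, $2, 9  →  {$0:0, $1:20, $2:12, $3:8, $4:12}
[10] ori   $1, $1, 1  →  {$0:0, $1:21, $2:12, $3:8, $4:12}
[11] sub  $2, $1, $0  →  {$0:0, $1:21, $2:21, $3:8, $4:12}
[12] xor  $2, $1, $1  →  {$0:0, $1:21, $2:0, $3:8, $4:12}

12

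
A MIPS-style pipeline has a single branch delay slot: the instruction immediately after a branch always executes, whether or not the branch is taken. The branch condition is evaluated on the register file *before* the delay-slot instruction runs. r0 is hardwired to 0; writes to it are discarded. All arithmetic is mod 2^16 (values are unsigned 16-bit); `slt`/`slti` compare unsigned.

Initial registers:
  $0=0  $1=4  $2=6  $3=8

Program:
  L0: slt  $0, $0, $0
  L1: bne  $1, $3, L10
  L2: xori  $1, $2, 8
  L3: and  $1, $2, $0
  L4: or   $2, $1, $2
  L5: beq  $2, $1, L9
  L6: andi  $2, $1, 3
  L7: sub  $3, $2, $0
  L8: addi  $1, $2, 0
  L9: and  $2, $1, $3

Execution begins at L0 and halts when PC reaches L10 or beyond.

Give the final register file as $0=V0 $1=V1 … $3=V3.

$0=0 $1=14 $2=6 $3=8

  step pc=0: slt  $0, $0, $0  regs=(0,4,6,8)
  step pc=1: bne  $1, $3, L10  cond=T  regs=(0,4,6,8)
  step pc=2: xori  $1, $2, 8  regs=(0,14,6,8)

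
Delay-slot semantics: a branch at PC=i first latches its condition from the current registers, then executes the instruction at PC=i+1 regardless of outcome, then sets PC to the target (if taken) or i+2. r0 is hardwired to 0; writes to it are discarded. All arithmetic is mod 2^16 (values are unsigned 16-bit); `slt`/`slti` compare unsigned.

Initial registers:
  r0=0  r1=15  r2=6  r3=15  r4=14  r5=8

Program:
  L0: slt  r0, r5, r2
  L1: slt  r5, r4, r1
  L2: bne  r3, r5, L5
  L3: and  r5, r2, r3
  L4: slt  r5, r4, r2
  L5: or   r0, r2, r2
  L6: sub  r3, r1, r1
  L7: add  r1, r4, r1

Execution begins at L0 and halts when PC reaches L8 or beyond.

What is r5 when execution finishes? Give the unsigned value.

#0 slt  r0, r5, r2 ; 0/15/6/15/14/8
#1 slt  r5, r4, r1 ; 0/15/6/15/14/1
#2 bne  r3, r5, L5 ; 0/15/6/15/14/1 ; →target
#3 and  r5, r2, r3 ; 0/15/6/15/14/6
#5 or   r0, r2, r2 ; 0/15/6/15/14/6
#6 sub  r3, r1, r1 ; 0/15/6/0/14/6
#7 add  r1, r4, r1 ; 0/29/6/0/14/6

6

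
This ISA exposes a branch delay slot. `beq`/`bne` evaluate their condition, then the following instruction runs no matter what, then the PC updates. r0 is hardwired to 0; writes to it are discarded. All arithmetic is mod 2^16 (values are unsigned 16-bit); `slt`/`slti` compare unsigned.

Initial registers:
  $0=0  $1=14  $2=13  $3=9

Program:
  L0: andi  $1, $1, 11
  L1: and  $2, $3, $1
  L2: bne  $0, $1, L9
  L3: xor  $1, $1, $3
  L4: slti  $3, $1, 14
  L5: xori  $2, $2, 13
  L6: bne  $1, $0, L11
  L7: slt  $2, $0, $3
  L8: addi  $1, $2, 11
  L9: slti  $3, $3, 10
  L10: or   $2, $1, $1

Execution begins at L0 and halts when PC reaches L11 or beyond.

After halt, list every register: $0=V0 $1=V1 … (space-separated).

PC=0  andi  $1, $1, 11       | $0=0 $1=10 $2=13 $3=9
PC=1  and  $2, $3, $1        | $0=0 $1=10 $2=8 $3=9
PC=2  bne  $0, $1, L9        | $0=0 $1=10 $2=8 $3=9  [TAKEN]
PC=3  xor  $1, $1, $3        | $0=0 $1=3 $2=8 $3=9
PC=9  slti  $3, $3, 10       | $0=0 $1=3 $2=8 $3=1
PC=10 or   $2, $1, $1        | $0=0 $1=3 $2=3 $3=1

$0=0 $1=3 $2=3 $3=1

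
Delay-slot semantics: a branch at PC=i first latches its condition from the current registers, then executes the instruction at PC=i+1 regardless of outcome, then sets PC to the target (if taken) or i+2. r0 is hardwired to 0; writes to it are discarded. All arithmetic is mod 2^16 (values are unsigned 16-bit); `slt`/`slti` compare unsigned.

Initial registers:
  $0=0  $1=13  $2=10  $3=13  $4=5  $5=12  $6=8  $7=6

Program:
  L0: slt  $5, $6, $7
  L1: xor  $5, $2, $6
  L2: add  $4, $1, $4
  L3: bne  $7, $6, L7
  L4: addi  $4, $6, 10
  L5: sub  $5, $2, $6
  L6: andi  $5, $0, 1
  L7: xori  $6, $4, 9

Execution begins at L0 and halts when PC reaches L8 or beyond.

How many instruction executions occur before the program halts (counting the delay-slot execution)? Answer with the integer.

PC=0  slt  $5, $6, $7        | $0=0 $1=13 $2=10 $3=13 $4=5 $5=0 $6=8 $7=6
PC=1  xor  $5, $2, $6        | $0=0 $1=13 $2=10 $3=13 $4=5 $5=2 $6=8 $7=6
PC=2  add  $4, $1, $4        | $0=0 $1=13 $2=10 $3=13 $4=18 $5=2 $6=8 $7=6
PC=3  bne  $7, $6, L7        | $0=0 $1=13 $2=10 $3=13 $4=18 $5=2 $6=8 $7=6  [TAKEN]
PC=4  addi  $4, $6, 10       | $0=0 $1=13 $2=10 $3=13 $4=18 $5=2 $6=8 $7=6
PC=7  xori  $6, $4, 9        | $0=0 $1=13 $2=10 $3=13 $4=18 $5=2 $6=27 $7=6

6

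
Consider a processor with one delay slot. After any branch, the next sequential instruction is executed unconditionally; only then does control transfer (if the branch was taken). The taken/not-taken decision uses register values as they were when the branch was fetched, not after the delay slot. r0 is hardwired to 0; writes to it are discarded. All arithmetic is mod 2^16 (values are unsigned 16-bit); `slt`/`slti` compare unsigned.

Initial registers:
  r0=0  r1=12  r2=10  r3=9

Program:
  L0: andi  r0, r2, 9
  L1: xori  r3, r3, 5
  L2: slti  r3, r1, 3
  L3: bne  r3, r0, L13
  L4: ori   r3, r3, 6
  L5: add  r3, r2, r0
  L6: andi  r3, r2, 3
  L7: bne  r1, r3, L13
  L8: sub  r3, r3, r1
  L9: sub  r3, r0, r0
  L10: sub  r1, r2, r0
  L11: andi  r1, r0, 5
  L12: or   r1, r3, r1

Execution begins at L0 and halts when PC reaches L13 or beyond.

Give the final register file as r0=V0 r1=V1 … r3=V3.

PC=0  andi  r0, r2, 9        | r0=0 r1=12 r2=10 r3=9
PC=1  xori  r3, r3, 5        | r0=0 r1=12 r2=10 r3=12
PC=2  slti  r3, r1, 3        | r0=0 r1=12 r2=10 r3=0
PC=3  bne  r3, r0, L13       | r0=0 r1=12 r2=10 r3=0  [not taken]
PC=4  ori   r3, r3, 6        | r0=0 r1=12 r2=10 r3=6
PC=5  add  r3, r2, r0        | r0=0 r1=12 r2=10 r3=10
PC=6  andi  r3, r2, 3        | r0=0 r1=12 r2=10 r3=2
PC=7  bne  r1, r3, L13       | r0=0 r1=12 r2=10 r3=2  [TAKEN]
PC=8  sub  r3, r3, r1        | r0=0 r1=12 r2=10 r3=65526

r0=0 r1=12 r2=10 r3=65526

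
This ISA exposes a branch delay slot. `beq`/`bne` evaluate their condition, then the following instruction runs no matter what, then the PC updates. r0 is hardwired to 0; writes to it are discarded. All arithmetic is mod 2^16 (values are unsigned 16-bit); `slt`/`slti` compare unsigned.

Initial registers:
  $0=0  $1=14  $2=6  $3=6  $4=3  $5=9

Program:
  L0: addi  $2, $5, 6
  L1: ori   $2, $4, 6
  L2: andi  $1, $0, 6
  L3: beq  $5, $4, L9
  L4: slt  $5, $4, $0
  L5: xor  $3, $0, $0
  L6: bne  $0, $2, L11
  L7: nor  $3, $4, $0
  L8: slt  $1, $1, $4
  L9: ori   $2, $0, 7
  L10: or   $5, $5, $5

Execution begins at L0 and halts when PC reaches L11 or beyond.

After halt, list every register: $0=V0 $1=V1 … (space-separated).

$0=0 $1=0 $2=7 $3=65532 $4=3 $5=0

  step pc=0: addi  $2, $5, 6  regs=(0,14,15,6,3,9)
  step pc=1: ori   $2, $4, 6  regs=(0,14,7,6,3,9)
  step pc=2: andi  $1, $0, 6  regs=(0,0,7,6,3,9)
  step pc=3: beq  $5, $4, L9  cond=F  regs=(0,0,7,6,3,9)
  step pc=4: slt  $5, $4, $0  regs=(0,0,7,6,3,0)
  step pc=5: xor  $3, $0, $0  regs=(0,0,7,0,3,0)
  step pc=6: bne  $0, $2, L11  cond=T  regs=(0,0,7,0,3,0)
  step pc=7: nor  $3, $4, $0  regs=(0,0,7,65532,3,0)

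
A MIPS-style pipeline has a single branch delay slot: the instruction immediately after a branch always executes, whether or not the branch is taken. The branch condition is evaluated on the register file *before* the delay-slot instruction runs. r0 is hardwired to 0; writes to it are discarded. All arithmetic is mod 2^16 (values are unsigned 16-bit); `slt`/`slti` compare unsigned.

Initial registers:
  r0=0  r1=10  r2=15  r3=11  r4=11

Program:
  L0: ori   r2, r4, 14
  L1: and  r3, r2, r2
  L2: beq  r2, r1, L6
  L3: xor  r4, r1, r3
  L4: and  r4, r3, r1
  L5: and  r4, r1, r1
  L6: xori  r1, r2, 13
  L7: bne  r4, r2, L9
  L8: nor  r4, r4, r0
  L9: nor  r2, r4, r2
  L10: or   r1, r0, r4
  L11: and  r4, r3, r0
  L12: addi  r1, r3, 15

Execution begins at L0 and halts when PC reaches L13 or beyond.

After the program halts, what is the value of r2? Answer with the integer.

0

  step pc=0: ori   r2, r4, 14  regs=(0,10,15,11,11)
  step pc=1: and  r3, r2, r2  regs=(0,10,15,15,11)
  step pc=2: beq  r2, r1, L6  cond=F  regs=(0,10,15,15,11)
  step pc=3: xor  r4, r1, r3  regs=(0,10,15,15,5)
  step pc=4: and  r4, r3, r1  regs=(0,10,15,15,10)
  step pc=5: and  r4, r1, r1  regs=(0,10,15,15,10)
  step pc=6: xori  r1, r2, 13  regs=(0,2,15,15,10)
  step pc=7: bne  r4, r2, L9  cond=T  regs=(0,2,15,15,10)
  step pc=8: nor  r4, r4, r0  regs=(0,2,15,15,65525)
  step pc=9: nor  r2, r4, r2  regs=(0,2,0,15,65525)
  step pc=10: or   r1, r0, r4  regs=(0,65525,0,15,65525)
  step pc=11: and  r4, r3, r0  regs=(0,65525,0,15,0)
  step pc=12: addi  r1, r3, 15  regs=(0,30,0,15,0)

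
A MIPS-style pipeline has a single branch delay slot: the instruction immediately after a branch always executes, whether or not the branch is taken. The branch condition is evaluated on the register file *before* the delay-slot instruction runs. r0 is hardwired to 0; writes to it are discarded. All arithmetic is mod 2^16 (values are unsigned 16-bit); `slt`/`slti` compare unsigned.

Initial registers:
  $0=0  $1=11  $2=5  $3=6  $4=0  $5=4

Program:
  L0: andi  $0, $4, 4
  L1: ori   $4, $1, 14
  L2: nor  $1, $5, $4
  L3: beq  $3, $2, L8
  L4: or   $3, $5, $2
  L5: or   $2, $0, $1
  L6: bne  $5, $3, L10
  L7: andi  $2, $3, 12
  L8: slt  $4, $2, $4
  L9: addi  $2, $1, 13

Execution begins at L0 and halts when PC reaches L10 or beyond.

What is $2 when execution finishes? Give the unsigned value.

PC=0  andi  $0, $4, 4        | $0=0 $1=11 $2=5 $3=6 $4=0 $5=4
PC=1  ori   $4, $1, 14       | $0=0 $1=11 $2=5 $3=6 $4=15 $5=4
PC=2  nor  $1, $5, $4        | $0=0 $1=65520 $2=5 $3=6 $4=15 $5=4
PC=3  beq  $3, $2, L8        | $0=0 $1=65520 $2=5 $3=6 $4=15 $5=4  [not taken]
PC=4  or   $3, $5, $2        | $0=0 $1=65520 $2=5 $3=5 $4=15 $5=4
PC=5  or   $2, $0, $1        | $0=0 $1=65520 $2=65520 $3=5 $4=15 $5=4
PC=6  bne  $5, $3, L10       | $0=0 $1=65520 $2=65520 $3=5 $4=15 $5=4  [TAKEN]
PC=7  andi  $2, $3, 12       | $0=0 $1=65520 $2=4 $3=5 $4=15 $5=4

4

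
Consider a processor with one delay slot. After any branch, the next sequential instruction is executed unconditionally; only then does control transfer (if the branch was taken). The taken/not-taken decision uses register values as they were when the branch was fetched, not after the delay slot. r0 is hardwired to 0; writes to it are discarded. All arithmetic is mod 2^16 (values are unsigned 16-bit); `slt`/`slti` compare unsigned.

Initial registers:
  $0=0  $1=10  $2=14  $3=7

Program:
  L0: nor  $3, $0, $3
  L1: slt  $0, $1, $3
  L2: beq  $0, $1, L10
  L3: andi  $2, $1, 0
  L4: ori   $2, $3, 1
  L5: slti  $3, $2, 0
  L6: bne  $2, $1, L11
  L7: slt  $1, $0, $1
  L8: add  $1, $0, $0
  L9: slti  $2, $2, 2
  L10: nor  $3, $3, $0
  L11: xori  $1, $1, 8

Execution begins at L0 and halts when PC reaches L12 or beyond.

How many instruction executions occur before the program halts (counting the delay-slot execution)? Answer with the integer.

PC=0  nor  $3, $0, $3        | $0=0 $1=10 $2=14 $3=65528
PC=1  slt  $0, $1, $3        | $0=0 $1=10 $2=14 $3=65528
PC=2  beq  $0, $1, L10       | $0=0 $1=10 $2=14 $3=65528  [not taken]
PC=3  andi  $2, $1, 0        | $0=0 $1=10 $2=0 $3=65528
PC=4  ori   $2, $3, 1        | $0=0 $1=10 $2=65529 $3=65528
PC=5  slti  $3, $2, 0        | $0=0 $1=10 $2=65529 $3=0
PC=6  bne  $2, $1, L11       | $0=0 $1=10 $2=65529 $3=0  [TAKEN]
PC=7  slt  $1, $0, $1        | $0=0 $1=1 $2=65529 $3=0
PC=11 xori  $1, $1, 8        | $0=0 $1=9 $2=65529 $3=0

9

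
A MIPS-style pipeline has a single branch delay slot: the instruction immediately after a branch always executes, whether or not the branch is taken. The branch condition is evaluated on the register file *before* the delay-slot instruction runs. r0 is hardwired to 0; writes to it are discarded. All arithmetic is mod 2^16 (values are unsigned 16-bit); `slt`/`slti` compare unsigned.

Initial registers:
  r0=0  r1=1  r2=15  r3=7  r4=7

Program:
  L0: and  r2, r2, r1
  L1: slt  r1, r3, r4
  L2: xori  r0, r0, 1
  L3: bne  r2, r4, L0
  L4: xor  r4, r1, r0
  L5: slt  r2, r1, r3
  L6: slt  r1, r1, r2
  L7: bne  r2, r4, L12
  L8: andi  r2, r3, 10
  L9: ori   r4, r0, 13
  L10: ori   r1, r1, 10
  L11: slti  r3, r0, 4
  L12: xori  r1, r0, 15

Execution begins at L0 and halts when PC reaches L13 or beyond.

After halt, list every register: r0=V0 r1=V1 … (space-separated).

[0] and  r2, r2, r1  →  {r0:0, r1:1, r2:1, r3:7, r4:7}
[1] slt  r1, r3, r4  →  {r0:0, r1:0, r2:1, r3:7, r4:7}
[2] xori  r0, r0, 1  →  {r0:0, r1:0, r2:1, r3:7, r4:7}
[3] bne  r2, r4, L0  →  {r0:0, r1:0, r2:1, r3:7, r4:7}  ⟨branch taken⟩
[4] xor  r4, r1, r0  →  {r0:0, r1:0, r2:1, r3:7, r4:0}
[0] and  r2, r2, r1  →  {r0:0, r1:0, r2:0, r3:7, r4:0}
[1] slt  r1, r3, r4  →  {r0:0, r1:0, r2:0, r3:7, r4:0}
[2] xori  r0, r0, 1  →  {r0:0, r1:0, r2:0, r3:7, r4:0}
[3] bne  r2, r4, L0  →  {r0:0, r1:0, r2:0, r3:7, r4:0}  ⟨branch fallthrough⟩
[4] xor  r4, r1, r0  →  {r0:0, r1:0, r2:0, r3:7, r4:0}
[5] slt  r2, r1, r3  →  {r0:0, r1:0, r2:1, r3:7, r4:0}
[6] slt  r1, r1, r2  →  {r0:0, r1:1, r2:1, r3:7, r4:0}
[7] bne  r2, r4, L12  →  {r0:0, r1:1, r2:1, r3:7, r4:0}  ⟨branch taken⟩
[8] andi  r2, r3, 10  →  {r0:0, r1:1, r2:2, r3:7, r4:0}
[12] xori  r1, r0, 15  →  {r0:0, r1:15, r2:2, r3:7, r4:0}

r0=0 r1=15 r2=2 r3=7 r4=0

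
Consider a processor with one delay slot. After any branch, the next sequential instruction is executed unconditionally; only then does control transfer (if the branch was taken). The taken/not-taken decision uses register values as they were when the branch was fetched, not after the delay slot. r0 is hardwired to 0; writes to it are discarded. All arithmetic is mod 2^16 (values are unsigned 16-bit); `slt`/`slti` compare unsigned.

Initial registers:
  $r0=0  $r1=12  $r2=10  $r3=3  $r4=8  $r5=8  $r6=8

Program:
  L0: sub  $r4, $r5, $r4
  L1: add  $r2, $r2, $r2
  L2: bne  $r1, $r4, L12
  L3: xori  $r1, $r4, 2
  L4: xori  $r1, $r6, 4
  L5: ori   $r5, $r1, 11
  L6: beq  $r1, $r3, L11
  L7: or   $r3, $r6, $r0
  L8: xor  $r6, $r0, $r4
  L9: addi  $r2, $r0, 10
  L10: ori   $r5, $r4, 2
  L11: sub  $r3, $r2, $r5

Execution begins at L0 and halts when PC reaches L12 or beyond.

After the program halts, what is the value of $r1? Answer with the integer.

2

PC=0  sub  $r4, $r5, $r4     | $r0=0 $r1=12 $r2=10 $r3=3 $r4=0 $r5=8 $r6=8
PC=1  add  $r2, $r2, $r2     | $r0=0 $r1=12 $r2=20 $r3=3 $r4=0 $r5=8 $r6=8
PC=2  bne  $r1, $r4, L12     | $r0=0 $r1=12 $r2=20 $r3=3 $r4=0 $r5=8 $r6=8  [TAKEN]
PC=3  xori  $r1, $r4, 2      | $r0=0 $r1=2 $r2=20 $r3=3 $r4=0 $r5=8 $r6=8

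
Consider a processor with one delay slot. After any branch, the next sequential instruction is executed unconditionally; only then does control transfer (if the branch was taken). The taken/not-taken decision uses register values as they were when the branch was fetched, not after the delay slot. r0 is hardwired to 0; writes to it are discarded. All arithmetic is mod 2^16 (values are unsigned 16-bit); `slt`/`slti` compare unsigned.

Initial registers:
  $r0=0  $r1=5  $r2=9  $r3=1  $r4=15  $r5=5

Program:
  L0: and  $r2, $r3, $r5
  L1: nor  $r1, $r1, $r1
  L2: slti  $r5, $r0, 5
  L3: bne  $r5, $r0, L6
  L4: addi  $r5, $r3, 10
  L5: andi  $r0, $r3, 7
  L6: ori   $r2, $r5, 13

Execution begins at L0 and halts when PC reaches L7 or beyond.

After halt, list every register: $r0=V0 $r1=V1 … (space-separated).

PC=0  and  $r2, $r3, $r5     | $r0=0 $r1=5 $r2=1 $r3=1 $r4=15 $r5=5
PC=1  nor  $r1, $r1, $r1     | $r0=0 $r1=65530 $r2=1 $r3=1 $r4=15 $r5=5
PC=2  slti  $r5, $r0, 5      | $r0=0 $r1=65530 $r2=1 $r3=1 $r4=15 $r5=1
PC=3  bne  $r5, $r0, L6      | $r0=0 $r1=65530 $r2=1 $r3=1 $r4=15 $r5=1  [TAKEN]
PC=4  addi  $r5, $r3, 10     | $r0=0 $r1=65530 $r2=1 $r3=1 $r4=15 $r5=11
PC=6  ori   $r2, $r5, 13     | $r0=0 $r1=65530 $r2=15 $r3=1 $r4=15 $r5=11

$r0=0 $r1=65530 $r2=15 $r3=1 $r4=15 $r5=11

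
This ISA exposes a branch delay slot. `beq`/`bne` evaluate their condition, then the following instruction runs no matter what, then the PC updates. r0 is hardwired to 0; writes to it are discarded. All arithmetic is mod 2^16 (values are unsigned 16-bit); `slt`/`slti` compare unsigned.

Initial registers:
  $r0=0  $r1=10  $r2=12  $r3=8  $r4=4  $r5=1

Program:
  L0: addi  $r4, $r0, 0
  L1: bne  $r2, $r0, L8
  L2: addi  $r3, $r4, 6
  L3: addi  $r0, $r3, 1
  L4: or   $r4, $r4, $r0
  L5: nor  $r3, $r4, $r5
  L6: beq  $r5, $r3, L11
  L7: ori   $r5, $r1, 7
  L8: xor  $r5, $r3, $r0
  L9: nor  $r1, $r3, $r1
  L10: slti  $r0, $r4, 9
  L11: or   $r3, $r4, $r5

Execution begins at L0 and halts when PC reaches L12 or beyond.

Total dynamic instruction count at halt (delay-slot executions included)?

7

#0 addi  $r4, $r0, 0 ; 0/10/12/8/0/1
#1 bne  $r2, $r0, L8 ; 0/10/12/8/0/1 ; →target
#2 addi  $r3, $r4, 6 ; 0/10/12/6/0/1
#8 xor  $r5, $r3, $r0 ; 0/10/12/6/0/6
#9 nor  $r1, $r3, $r1 ; 0/65521/12/6/0/6
#10 slti  $r0, $r4, 9 ; 0/65521/12/6/0/6
#11 or   $r3, $r4, $r5 ; 0/65521/12/6/0/6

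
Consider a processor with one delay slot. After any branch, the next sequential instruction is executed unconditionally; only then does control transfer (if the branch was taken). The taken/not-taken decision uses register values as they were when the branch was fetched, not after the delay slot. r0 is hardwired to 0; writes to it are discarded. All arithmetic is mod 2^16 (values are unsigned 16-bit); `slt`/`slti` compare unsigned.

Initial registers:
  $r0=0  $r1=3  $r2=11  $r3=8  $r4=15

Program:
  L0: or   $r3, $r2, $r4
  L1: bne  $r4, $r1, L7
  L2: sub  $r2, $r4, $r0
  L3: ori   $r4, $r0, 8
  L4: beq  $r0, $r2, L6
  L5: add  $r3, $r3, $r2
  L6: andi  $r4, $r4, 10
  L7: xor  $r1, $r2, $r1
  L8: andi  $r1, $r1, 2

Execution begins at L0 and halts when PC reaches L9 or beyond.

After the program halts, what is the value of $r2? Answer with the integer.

#0 or   $r3, $r2, $r4 ; 0/3/11/15/15
#1 bne  $r4, $r1, L7 ; 0/3/11/15/15 ; →target
#2 sub  $r2, $r4, $r0 ; 0/3/15/15/15
#7 xor  $r1, $r2, $r1 ; 0/12/15/15/15
#8 andi  $r1, $r1, 2 ; 0/0/15/15/15

15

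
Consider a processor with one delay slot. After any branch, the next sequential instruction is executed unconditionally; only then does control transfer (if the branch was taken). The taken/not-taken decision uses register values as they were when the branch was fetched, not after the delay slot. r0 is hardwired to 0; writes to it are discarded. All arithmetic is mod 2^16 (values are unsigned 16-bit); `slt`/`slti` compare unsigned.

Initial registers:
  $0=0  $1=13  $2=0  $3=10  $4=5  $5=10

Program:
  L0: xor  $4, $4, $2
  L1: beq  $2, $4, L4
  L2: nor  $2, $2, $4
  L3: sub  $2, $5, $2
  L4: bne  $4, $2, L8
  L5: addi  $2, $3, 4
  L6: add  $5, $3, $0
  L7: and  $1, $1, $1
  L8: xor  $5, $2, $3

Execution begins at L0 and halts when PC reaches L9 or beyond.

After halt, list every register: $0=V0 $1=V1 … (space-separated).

[0] xor  $4, $4, $2  →  {$0:0, $1:13, $2:0, $3:10, $4:5, $5:10}
[1] beq  $2, $4, L4  →  {$0:0, $1:13, $2:0, $3:10, $4:5, $5:10}  ⟨branch fallthrough⟩
[2] nor  $2, $2, $4  →  {$0:0, $1:13, $2:65530, $3:10, $4:5, $5:10}
[3] sub  $2, $5, $2  →  {$0:0, $1:13, $2:16, $3:10, $4:5, $5:10}
[4] bne  $4, $2, L8  →  {$0:0, $1:13, $2:16, $3:10, $4:5, $5:10}  ⟨branch taken⟩
[5] addi  $2, $3, 4  →  {$0:0, $1:13, $2:14, $3:10, $4:5, $5:10}
[8] xor  $5, $2, $3  →  {$0:0, $1:13, $2:14, $3:10, $4:5, $5:4}

$0=0 $1=13 $2=14 $3=10 $4=5 $5=4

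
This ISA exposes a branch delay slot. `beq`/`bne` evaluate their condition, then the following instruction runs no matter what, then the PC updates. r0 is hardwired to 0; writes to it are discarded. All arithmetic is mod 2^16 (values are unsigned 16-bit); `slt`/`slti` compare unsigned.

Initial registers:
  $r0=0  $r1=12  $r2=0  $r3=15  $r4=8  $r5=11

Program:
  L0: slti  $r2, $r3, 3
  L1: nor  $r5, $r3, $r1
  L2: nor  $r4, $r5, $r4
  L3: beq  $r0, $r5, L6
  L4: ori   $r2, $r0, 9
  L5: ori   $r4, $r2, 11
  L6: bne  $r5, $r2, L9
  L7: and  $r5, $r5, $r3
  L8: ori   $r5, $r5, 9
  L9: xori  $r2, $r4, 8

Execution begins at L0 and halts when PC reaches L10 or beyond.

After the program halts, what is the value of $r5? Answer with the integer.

0

  step pc=0: slti  $r2, $r3, 3  regs=(0,12,0,15,8,11)
  step pc=1: nor  $r5, $r3, $r1  regs=(0,12,0,15,8,65520)
  step pc=2: nor  $r4, $r5, $r4  regs=(0,12,0,15,7,65520)
  step pc=3: beq  $r0, $r5, L6  cond=F  regs=(0,12,0,15,7,65520)
  step pc=4: ori   $r2, $r0, 9  regs=(0,12,9,15,7,65520)
  step pc=5: ori   $r4, $r2, 11  regs=(0,12,9,15,11,65520)
  step pc=6: bne  $r5, $r2, L9  cond=T  regs=(0,12,9,15,11,65520)
  step pc=7: and  $r5, $r5, $r3  regs=(0,12,9,15,11,0)
  step pc=9: xori  $r2, $r4, 8  regs=(0,12,3,15,11,0)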